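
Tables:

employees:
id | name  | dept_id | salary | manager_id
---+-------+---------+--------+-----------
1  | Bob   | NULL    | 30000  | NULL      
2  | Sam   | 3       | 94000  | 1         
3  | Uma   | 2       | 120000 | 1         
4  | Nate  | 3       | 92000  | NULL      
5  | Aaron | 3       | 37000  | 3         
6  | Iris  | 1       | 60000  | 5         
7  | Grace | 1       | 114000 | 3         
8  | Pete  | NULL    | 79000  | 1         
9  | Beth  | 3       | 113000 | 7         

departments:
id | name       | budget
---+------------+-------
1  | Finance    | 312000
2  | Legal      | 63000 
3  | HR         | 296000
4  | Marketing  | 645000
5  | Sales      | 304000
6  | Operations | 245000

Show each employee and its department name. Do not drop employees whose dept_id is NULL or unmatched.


LEFT JOIN keeps every row from employees (the left table); where dept_id has no match in departments, the department columns become NULL. Walk through each employee:
  - employee 1 (Bob): dept_id=NULL, no match -> kept with NULL
  - employee 2 (Sam): dept_id=3 -> matches HR
  - employee 3 (Uma): dept_id=2 -> matches Legal
  - employee 4 (Nate): dept_id=3 -> matches HR
  - employee 5 (Aaron): dept_id=3 -> matches HR
  - employee 6 (Iris): dept_id=1 -> matches Finance
  - employee 7 (Grace): dept_id=1 -> matches Finance
  - employee 8 (Pete): dept_id=NULL, no match -> kept with NULL
  - employee 9 (Beth): dept_id=3 -> matches HR
All 9 rows appear; 2 have NULL department.

SQL:
SELECT a.name, b.name AS department
FROM employees a
LEFT JOIN departments b ON a.dept_id = b.id

Result:
name  | department
------+-----------
Bob   | NULL      
Sam   | HR        
Uma   | Legal     
Nate  | HR        
Aaron | HR        
Iris  | Finance   
Grace | Finance   
Pete  | NULL      
Beth  | HR        


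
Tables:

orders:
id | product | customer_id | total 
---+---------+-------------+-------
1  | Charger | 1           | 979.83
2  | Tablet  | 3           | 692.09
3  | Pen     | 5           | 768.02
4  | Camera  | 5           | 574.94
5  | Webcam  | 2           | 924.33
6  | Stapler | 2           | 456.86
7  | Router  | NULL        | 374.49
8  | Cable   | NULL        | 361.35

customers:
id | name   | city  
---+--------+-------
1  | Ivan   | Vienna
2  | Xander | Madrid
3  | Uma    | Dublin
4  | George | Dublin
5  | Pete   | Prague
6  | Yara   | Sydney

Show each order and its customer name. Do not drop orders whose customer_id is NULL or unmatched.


LEFT JOIN keeps every row from orders (the left table); where customer_id has no match in customers, the customer columns become NULL. Walk through each order:
  - order 1 (Charger): customer_id=1 -> matches Ivan
  - order 2 (Tablet): customer_id=3 -> matches Uma
  - order 3 (Pen): customer_id=5 -> matches Pete
  - order 4 (Camera): customer_id=5 -> matches Pete
  - order 5 (Webcam): customer_id=2 -> matches Xander
  - order 6 (Stapler): customer_id=2 -> matches Xander
  - order 7 (Router): customer_id=NULL, no match -> kept with NULL
  - order 8 (Cable): customer_id=NULL, no match -> kept with NULL
All 8 rows appear; 2 have NULL customer.

SQL:
SELECT a.product, b.name AS customer
FROM orders a
LEFT JOIN customers b ON a.customer_id = b.id

Result:
product | customer
--------+---------
Charger | Ivan    
Tablet  | Uma     
Pen     | Pete    
Camera  | Pete    
Webcam  | Xander  
Stapler | Xander  
Router  | NULL    
Cable   | NULL    


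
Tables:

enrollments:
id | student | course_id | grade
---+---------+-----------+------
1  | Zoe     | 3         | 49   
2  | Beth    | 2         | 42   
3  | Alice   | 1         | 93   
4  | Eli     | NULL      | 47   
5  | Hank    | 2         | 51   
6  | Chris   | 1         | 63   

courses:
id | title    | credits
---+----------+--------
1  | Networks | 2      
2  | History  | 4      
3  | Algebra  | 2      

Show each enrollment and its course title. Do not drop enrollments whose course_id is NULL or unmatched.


LEFT JOIN keeps every row from enrollments (the left table); where course_id has no match in courses, the course columns become NULL. Walk through each enrollment:
  - enrollment 1 (Zoe): course_id=3 -> matches Algebra
  - enrollment 2 (Beth): course_id=2 -> matches History
  - enrollment 3 (Alice): course_id=1 -> matches Networks
  - enrollment 4 (Eli): course_id=NULL, no match -> kept with NULL
  - enrollment 5 (Hank): course_id=2 -> matches History
  - enrollment 6 (Chris): course_id=1 -> matches Networks
All 6 rows appear; 1 has NULL course.

SQL:
SELECT a.student, b.title AS course
FROM enrollments a
LEFT JOIN courses b ON a.course_id = b.id

Result:
student | course  
--------+---------
Zoe     | Algebra 
Beth    | History 
Alice   | Networks
Eli     | NULL    
Hank    | History 
Chris   | Networks


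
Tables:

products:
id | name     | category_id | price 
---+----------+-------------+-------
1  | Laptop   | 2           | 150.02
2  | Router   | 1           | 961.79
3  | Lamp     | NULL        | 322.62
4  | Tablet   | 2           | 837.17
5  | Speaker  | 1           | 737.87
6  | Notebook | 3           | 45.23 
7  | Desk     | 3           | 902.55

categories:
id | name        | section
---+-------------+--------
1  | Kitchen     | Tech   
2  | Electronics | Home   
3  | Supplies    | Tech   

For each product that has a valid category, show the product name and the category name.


INNER JOIN keeps only products rows whose category_id matches an id in categories. Walk through each product:
  - product 1 (Laptop): category_id=2 -> matches Electronics
  - product 2 (Router): category_id=1 -> matches Kitchen
  - product 3 (Lamp): category_id=NULL, no match -> dropped
  - product 4 (Tablet): category_id=2 -> matches Electronics
  - product 5 (Speaker): category_id=1 -> matches Kitchen
  - product 6 (Notebook): category_id=3 -> matches Supplies
  - product 7 (Desk): category_id=3 -> matches Supplies
So 1 of 7 rows is dropped.

SQL:
SELECT a.name, b.name AS category
FROM products a
INNER JOIN categories b ON a.category_id = b.id

Result:
name     | category   
---------+------------
Laptop   | Electronics
Router   | Kitchen    
Tablet   | Electronics
Speaker  | Kitchen    
Notebook | Supplies   
Desk     | Supplies   


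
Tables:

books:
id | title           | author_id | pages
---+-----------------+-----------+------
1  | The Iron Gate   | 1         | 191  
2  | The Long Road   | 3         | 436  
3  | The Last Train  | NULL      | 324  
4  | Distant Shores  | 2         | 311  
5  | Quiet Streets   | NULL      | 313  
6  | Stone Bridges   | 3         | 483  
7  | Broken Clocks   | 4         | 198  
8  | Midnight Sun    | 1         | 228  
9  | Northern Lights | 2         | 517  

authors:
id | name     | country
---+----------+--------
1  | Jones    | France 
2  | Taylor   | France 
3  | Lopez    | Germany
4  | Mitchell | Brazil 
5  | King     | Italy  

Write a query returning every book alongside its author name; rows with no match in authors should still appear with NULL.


LEFT JOIN keeps every row from books (the left table); where author_id has no match in authors, the author columns become NULL. Walk through each book:
  - book 1 (The Iron Gate): author_id=1 -> matches Jones
  - book 2 (The Long Road): author_id=3 -> matches Lopez
  - book 3 (The Last Train): author_id=NULL, no match -> kept with NULL
  - book 4 (Distant Shores): author_id=2 -> matches Taylor
  - book 5 (Quiet Streets): author_id=NULL, no match -> kept with NULL
  - book 6 (Stone Bridges): author_id=3 -> matches Lopez
  - book 7 (Broken Clocks): author_id=4 -> matches Mitchell
  - book 8 (Midnight Sun): author_id=1 -> matches Jones
  - book 9 (Northern Lights): author_id=2 -> matches Taylor
All 9 rows appear; 2 have NULL author.

SQL:
SELECT a.title, b.name AS author
FROM books a
LEFT JOIN authors b ON a.author_id = b.id

Result:
title           | author  
----------------+---------
The Iron Gate   | Jones   
The Long Road   | Lopez   
The Last Train  | NULL    
Distant Shores  | Taylor  
Quiet Streets   | NULL    
Stone Bridges   | Lopez   
Broken Clocks   | Mitchell
Midnight Sun    | Jones   
Northern Lights | Taylor  


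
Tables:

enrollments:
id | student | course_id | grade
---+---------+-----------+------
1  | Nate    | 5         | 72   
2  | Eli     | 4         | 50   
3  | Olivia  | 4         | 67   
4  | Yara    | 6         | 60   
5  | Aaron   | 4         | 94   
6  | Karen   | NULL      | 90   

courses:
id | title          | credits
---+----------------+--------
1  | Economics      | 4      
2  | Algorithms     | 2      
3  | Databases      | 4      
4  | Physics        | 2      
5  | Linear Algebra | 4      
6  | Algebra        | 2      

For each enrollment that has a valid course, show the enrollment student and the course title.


INNER JOIN keeps only enrollments rows whose course_id matches an id in courses. Walk through each enrollment:
  - enrollment 1 (Nate): course_id=5 -> matches Linear Algebra
  - enrollment 2 (Eli): course_id=4 -> matches Physics
  - enrollment 3 (Olivia): course_id=4 -> matches Physics
  - enrollment 4 (Yara): course_id=6 -> matches Algebra
  - enrollment 5 (Aaron): course_id=4 -> matches Physics
  - enrollment 6 (Karen): course_id=NULL, no match -> dropped
So 1 of 6 rows is dropped.

SQL:
SELECT a.student, b.title AS course
FROM enrollments a
INNER JOIN courses b ON a.course_id = b.id

Result:
student | course        
--------+---------------
Nate    | Linear Algebra
Eli     | Physics       
Olivia  | Physics       
Yara    | Algebra       
Aaron   | Physics       


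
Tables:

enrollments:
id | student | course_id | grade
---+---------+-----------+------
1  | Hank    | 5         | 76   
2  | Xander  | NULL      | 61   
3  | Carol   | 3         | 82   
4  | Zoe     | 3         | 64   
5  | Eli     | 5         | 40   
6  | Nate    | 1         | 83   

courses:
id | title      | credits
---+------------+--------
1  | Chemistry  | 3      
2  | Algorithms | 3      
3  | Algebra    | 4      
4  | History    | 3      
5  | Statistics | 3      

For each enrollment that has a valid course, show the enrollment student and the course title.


INNER JOIN keeps only enrollments rows whose course_id matches an id in courses. Walk through each enrollment:
  - enrollment 1 (Hank): course_id=5 -> matches Statistics
  - enrollment 2 (Xander): course_id=NULL, no match -> dropped
  - enrollment 3 (Carol): course_id=3 -> matches Algebra
  - enrollment 4 (Zoe): course_id=3 -> matches Algebra
  - enrollment 5 (Eli): course_id=5 -> matches Statistics
  - enrollment 6 (Nate): course_id=1 -> matches Chemistry
So 1 of 6 rows is dropped.

SQL:
SELECT a.student, b.title AS course
FROM enrollments a
INNER JOIN courses b ON a.course_id = b.id

Result:
student | course    
--------+-----------
Hank    | Statistics
Carol   | Algebra   
Zoe     | Algebra   
Eli     | Statistics
Nate    | Chemistry 


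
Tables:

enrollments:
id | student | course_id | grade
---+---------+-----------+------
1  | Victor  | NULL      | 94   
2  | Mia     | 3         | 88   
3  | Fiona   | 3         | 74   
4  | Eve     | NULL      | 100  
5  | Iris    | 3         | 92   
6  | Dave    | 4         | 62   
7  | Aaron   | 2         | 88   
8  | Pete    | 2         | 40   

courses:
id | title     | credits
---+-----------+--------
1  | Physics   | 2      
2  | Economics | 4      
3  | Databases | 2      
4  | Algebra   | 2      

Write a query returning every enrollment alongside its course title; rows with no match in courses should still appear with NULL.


LEFT JOIN keeps every row from enrollments (the left table); where course_id has no match in courses, the course columns become NULL. Walk through each enrollment:
  - enrollment 1 (Victor): course_id=NULL, no match -> kept with NULL
  - enrollment 2 (Mia): course_id=3 -> matches Databases
  - enrollment 3 (Fiona): course_id=3 -> matches Databases
  - enrollment 4 (Eve): course_id=NULL, no match -> kept with NULL
  - enrollment 5 (Iris): course_id=3 -> matches Databases
  - enrollment 6 (Dave): course_id=4 -> matches Algebra
  - enrollment 7 (Aaron): course_id=2 -> matches Economics
  - enrollment 8 (Pete): course_id=2 -> matches Economics
All 8 rows appear; 2 have NULL course.

SQL:
SELECT a.student, b.title AS course
FROM enrollments a
LEFT JOIN courses b ON a.course_id = b.id

Result:
student | course   
--------+----------
Victor  | NULL     
Mia     | Databases
Fiona   | Databases
Eve     | NULL     
Iris    | Databases
Dave    | Algebra  
Aaron   | Economics
Pete    | Economics


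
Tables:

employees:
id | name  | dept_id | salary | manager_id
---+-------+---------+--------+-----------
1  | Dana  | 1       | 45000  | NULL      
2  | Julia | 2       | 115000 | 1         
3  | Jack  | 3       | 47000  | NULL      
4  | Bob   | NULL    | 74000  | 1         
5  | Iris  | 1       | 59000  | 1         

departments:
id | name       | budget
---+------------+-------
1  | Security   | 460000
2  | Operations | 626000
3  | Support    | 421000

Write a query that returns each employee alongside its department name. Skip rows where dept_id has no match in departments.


INNER JOIN keeps only employees rows whose dept_id matches an id in departments. Walk through each employee:
  - employee 1 (Dana): dept_id=1 -> matches Security
  - employee 2 (Julia): dept_id=2 -> matches Operations
  - employee 3 (Jack): dept_id=3 -> matches Support
  - employee 4 (Bob): dept_id=NULL, no match -> dropped
  - employee 5 (Iris): dept_id=1 -> matches Security
So 1 of 5 rows is dropped.

SQL:
SELECT a.name, b.name AS department
FROM employees a
INNER JOIN departments b ON a.dept_id = b.id

Result:
name  | department
------+-----------
Dana  | Security  
Julia | Operations
Jack  | Support   
Iris  | Security  


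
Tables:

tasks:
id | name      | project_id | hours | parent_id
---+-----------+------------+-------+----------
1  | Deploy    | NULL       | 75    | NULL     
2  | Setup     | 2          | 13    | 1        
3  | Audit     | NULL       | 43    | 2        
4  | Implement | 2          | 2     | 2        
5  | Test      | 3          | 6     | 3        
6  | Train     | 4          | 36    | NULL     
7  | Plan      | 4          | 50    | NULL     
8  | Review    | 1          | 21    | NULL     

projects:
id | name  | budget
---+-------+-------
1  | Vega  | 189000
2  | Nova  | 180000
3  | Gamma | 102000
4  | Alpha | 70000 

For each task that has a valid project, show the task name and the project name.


INNER JOIN keeps only tasks rows whose project_id matches an id in projects. Walk through each task:
  - task 1 (Deploy): project_id=NULL, no match -> dropped
  - task 2 (Setup): project_id=2 -> matches Nova
  - task 3 (Audit): project_id=NULL, no match -> dropped
  - task 4 (Implement): project_id=2 -> matches Nova
  - task 5 (Test): project_id=3 -> matches Gamma
  - task 6 (Train): project_id=4 -> matches Alpha
  - task 7 (Plan): project_id=4 -> matches Alpha
  - task 8 (Review): project_id=1 -> matches Vega
So 2 of 8 rows are dropped.

SQL:
SELECT a.name, b.name AS project
FROM tasks a
INNER JOIN projects b ON a.project_id = b.id

Result:
name      | project
----------+--------
Setup     | Nova   
Implement | Nova   
Test      | Gamma  
Train     | Alpha  
Plan      | Alpha  
Review    | Vega   


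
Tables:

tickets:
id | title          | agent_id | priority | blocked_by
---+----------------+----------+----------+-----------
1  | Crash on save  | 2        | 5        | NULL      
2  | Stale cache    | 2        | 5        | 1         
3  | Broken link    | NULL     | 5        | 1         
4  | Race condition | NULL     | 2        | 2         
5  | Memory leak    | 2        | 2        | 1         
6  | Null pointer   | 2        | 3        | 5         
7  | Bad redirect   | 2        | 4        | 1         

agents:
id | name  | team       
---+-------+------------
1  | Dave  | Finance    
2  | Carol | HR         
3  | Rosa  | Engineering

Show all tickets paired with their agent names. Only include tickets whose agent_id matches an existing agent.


INNER JOIN keeps only tickets rows whose agent_id matches an id in agents. Walk through each ticket:
  - ticket 1 (Crash on save): agent_id=2 -> matches Carol
  - ticket 2 (Stale cache): agent_id=2 -> matches Carol
  - ticket 3 (Broken link): agent_id=NULL, no match -> dropped
  - ticket 4 (Race condition): agent_id=NULL, no match -> dropped
  - ticket 5 (Memory leak): agent_id=2 -> matches Carol
  - ticket 6 (Null pointer): agent_id=2 -> matches Carol
  - ticket 7 (Bad redirect): agent_id=2 -> matches Carol
So 2 of 7 rows are dropped.

SQL:
SELECT a.title, b.name AS agent
FROM tickets a
INNER JOIN agents b ON a.agent_id = b.id

Result:
title         | agent
--------------+------
Crash on save | Carol
Stale cache   | Carol
Memory leak   | Carol
Null pointer  | Carol
Bad redirect  | Carol


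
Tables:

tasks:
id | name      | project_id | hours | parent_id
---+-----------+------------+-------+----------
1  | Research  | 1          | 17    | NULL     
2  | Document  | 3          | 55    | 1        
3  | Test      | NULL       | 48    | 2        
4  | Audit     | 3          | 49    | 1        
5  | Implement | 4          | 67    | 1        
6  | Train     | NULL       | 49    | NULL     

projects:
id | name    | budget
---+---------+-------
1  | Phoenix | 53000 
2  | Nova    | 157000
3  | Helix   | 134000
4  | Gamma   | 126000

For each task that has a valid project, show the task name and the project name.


INNER JOIN keeps only tasks rows whose project_id matches an id in projects. Walk through each task:
  - task 1 (Research): project_id=1 -> matches Phoenix
  - task 2 (Document): project_id=3 -> matches Helix
  - task 3 (Test): project_id=NULL, no match -> dropped
  - task 4 (Audit): project_id=3 -> matches Helix
  - task 5 (Implement): project_id=4 -> matches Gamma
  - task 6 (Train): project_id=NULL, no match -> dropped
So 2 of 6 rows are dropped.

SQL:
SELECT a.name, b.name AS project
FROM tasks a
INNER JOIN projects b ON a.project_id = b.id

Result:
name      | project
----------+--------
Research  | Phoenix
Document  | Helix  
Audit     | Helix  
Implement | Gamma  


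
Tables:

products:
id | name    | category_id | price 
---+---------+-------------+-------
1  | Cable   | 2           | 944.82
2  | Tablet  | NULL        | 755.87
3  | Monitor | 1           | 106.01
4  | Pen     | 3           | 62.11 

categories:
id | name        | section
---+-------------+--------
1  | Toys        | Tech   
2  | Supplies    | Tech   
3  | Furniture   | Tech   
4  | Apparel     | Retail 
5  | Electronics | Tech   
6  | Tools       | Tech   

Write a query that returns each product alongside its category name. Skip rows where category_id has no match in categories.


INNER JOIN keeps only products rows whose category_id matches an id in categories. Walk through each product:
  - product 1 (Cable): category_id=2 -> matches Supplies
  - product 2 (Tablet): category_id=NULL, no match -> dropped
  - product 3 (Monitor): category_id=1 -> matches Toys
  - product 4 (Pen): category_id=3 -> matches Furniture
So 1 of 4 rows is dropped.

SQL:
SELECT a.name, b.name AS category
FROM products a
INNER JOIN categories b ON a.category_id = b.id

Result:
name    | category 
--------+----------
Cable   | Supplies 
Monitor | Toys     
Pen     | Furniture


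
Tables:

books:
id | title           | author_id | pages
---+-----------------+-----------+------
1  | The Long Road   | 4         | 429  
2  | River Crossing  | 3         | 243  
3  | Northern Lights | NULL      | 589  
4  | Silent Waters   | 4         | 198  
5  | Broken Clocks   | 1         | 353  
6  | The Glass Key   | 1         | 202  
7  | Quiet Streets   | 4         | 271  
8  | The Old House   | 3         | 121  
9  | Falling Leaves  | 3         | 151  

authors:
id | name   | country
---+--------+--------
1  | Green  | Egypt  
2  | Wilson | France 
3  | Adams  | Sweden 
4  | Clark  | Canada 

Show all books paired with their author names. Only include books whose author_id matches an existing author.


INNER JOIN keeps only books rows whose author_id matches an id in authors. Walk through each book:
  - book 1 (The Long Road): author_id=4 -> matches Clark
  - book 2 (River Crossing): author_id=3 -> matches Adams
  - book 3 (Northern Lights): author_id=NULL, no match -> dropped
  - book 4 (Silent Waters): author_id=4 -> matches Clark
  - book 5 (Broken Clocks): author_id=1 -> matches Green
  - book 6 (The Glass Key): author_id=1 -> matches Green
  - book 7 (Quiet Streets): author_id=4 -> matches Clark
  - book 8 (The Old House): author_id=3 -> matches Adams
  - book 9 (Falling Leaves): author_id=3 -> matches Adams
So 1 of 9 rows is dropped.

SQL:
SELECT a.title, b.name AS author
FROM books a
INNER JOIN authors b ON a.author_id = b.id

Result:
title          | author
---------------+-------
The Long Road  | Clark 
River Crossing | Adams 
Silent Waters  | Clark 
Broken Clocks  | Green 
The Glass Key  | Green 
Quiet Streets  | Clark 
The Old House  | Adams 
Falling Leaves | Adams 


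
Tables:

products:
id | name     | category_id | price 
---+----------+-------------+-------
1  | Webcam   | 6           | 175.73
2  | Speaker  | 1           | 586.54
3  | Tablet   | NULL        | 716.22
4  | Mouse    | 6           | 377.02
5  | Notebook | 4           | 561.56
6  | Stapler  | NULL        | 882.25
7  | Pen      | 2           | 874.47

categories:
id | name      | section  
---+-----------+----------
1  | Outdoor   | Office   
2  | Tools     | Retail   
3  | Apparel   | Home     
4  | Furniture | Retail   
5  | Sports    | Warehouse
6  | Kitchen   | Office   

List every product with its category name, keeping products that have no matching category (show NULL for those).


LEFT JOIN keeps every row from products (the left table); where category_id has no match in categories, the category columns become NULL. Walk through each product:
  - product 1 (Webcam): category_id=6 -> matches Kitchen
  - product 2 (Speaker): category_id=1 -> matches Outdoor
  - product 3 (Tablet): category_id=NULL, no match -> kept with NULL
  - product 4 (Mouse): category_id=6 -> matches Kitchen
  - product 5 (Notebook): category_id=4 -> matches Furniture
  - product 6 (Stapler): category_id=NULL, no match -> kept with NULL
  - product 7 (Pen): category_id=2 -> matches Tools
All 7 rows appear; 2 have NULL category.

SQL:
SELECT a.name, b.name AS category
FROM products a
LEFT JOIN categories b ON a.category_id = b.id

Result:
name     | category 
---------+----------
Webcam   | Kitchen  
Speaker  | Outdoor  
Tablet   | NULL     
Mouse    | Kitchen  
Notebook | Furniture
Stapler  | NULL     
Pen      | Tools    


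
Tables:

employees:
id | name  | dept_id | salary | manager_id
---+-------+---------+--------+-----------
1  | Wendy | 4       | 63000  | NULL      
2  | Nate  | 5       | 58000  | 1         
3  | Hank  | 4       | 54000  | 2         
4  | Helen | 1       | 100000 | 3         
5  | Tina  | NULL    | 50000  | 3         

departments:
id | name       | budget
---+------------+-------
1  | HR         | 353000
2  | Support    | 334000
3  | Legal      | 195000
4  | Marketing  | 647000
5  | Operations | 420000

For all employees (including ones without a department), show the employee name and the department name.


LEFT JOIN keeps every row from employees (the left table); where dept_id has no match in departments, the department columns become NULL. Walk through each employee:
  - employee 1 (Wendy): dept_id=4 -> matches Marketing
  - employee 2 (Nate): dept_id=5 -> matches Operations
  - employee 3 (Hank): dept_id=4 -> matches Marketing
  - employee 4 (Helen): dept_id=1 -> matches HR
  - employee 5 (Tina): dept_id=NULL, no match -> kept with NULL
All 5 rows appear; 1 has NULL department.

SQL:
SELECT a.name, b.name AS department
FROM employees a
LEFT JOIN departments b ON a.dept_id = b.id

Result:
name  | department
------+-----------
Wendy | Marketing 
Nate  | Operations
Hank  | Marketing 
Helen | HR        
Tina  | NULL      


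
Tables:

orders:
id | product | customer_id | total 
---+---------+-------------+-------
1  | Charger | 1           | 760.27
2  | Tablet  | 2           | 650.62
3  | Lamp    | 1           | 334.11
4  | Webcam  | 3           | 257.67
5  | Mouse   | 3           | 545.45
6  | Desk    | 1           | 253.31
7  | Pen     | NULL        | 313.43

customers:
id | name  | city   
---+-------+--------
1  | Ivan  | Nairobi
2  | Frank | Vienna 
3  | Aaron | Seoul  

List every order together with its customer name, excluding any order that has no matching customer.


INNER JOIN keeps only orders rows whose customer_id matches an id in customers. Walk through each order:
  - order 1 (Charger): customer_id=1 -> matches Ivan
  - order 2 (Tablet): customer_id=2 -> matches Frank
  - order 3 (Lamp): customer_id=1 -> matches Ivan
  - order 4 (Webcam): customer_id=3 -> matches Aaron
  - order 5 (Mouse): customer_id=3 -> matches Aaron
  - order 6 (Desk): customer_id=1 -> matches Ivan
  - order 7 (Pen): customer_id=NULL, no match -> dropped
So 1 of 7 rows is dropped.

SQL:
SELECT a.product, b.name AS customer
FROM orders a
INNER JOIN customers b ON a.customer_id = b.id

Result:
product | customer
--------+---------
Charger | Ivan    
Tablet  | Frank   
Lamp    | Ivan    
Webcam  | Aaron   
Mouse   | Aaron   
Desk    | Ivan    


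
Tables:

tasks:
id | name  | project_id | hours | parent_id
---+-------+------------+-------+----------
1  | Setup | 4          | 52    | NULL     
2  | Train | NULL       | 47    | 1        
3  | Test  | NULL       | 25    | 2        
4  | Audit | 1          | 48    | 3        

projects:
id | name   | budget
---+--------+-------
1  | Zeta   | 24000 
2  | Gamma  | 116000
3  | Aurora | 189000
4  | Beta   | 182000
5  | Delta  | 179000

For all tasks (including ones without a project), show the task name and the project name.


LEFT JOIN keeps every row from tasks (the left table); where project_id has no match in projects, the project columns become NULL. Walk through each task:
  - task 1 (Setup): project_id=4 -> matches Beta
  - task 2 (Train): project_id=NULL, no match -> kept with NULL
  - task 3 (Test): project_id=NULL, no match -> kept with NULL
  - task 4 (Audit): project_id=1 -> matches Zeta
All 4 rows appear; 2 have NULL project.

SQL:
SELECT a.name, b.name AS project
FROM tasks a
LEFT JOIN projects b ON a.project_id = b.id

Result:
name  | project
------+--------
Setup | Beta   
Train | NULL   
Test  | NULL   
Audit | Zeta   


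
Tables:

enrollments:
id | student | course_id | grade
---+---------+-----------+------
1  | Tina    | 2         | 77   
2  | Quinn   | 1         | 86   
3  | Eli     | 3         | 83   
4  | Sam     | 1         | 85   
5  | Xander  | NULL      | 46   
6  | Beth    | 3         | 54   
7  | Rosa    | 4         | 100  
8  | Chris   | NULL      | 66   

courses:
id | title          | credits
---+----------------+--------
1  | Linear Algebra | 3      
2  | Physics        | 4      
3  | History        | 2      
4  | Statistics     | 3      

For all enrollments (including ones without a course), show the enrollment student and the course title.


LEFT JOIN keeps every row from enrollments (the left table); where course_id has no match in courses, the course columns become NULL. Walk through each enrollment:
  - enrollment 1 (Tina): course_id=2 -> matches Physics
  - enrollment 2 (Quinn): course_id=1 -> matches Linear Algebra
  - enrollment 3 (Eli): course_id=3 -> matches History
  - enrollment 4 (Sam): course_id=1 -> matches Linear Algebra
  - enrollment 5 (Xander): course_id=NULL, no match -> kept with NULL
  - enrollment 6 (Beth): course_id=3 -> matches History
  - enrollment 7 (Rosa): course_id=4 -> matches Statistics
  - enrollment 8 (Chris): course_id=NULL, no match -> kept with NULL
All 8 rows appear; 2 have NULL course.

SQL:
SELECT a.student, b.title AS course
FROM enrollments a
LEFT JOIN courses b ON a.course_id = b.id

Result:
student | course        
--------+---------------
Tina    | Physics       
Quinn   | Linear Algebra
Eli     | History       
Sam     | Linear Algebra
Xander  | NULL          
Beth    | History       
Rosa    | Statistics    
Chris   | NULL          


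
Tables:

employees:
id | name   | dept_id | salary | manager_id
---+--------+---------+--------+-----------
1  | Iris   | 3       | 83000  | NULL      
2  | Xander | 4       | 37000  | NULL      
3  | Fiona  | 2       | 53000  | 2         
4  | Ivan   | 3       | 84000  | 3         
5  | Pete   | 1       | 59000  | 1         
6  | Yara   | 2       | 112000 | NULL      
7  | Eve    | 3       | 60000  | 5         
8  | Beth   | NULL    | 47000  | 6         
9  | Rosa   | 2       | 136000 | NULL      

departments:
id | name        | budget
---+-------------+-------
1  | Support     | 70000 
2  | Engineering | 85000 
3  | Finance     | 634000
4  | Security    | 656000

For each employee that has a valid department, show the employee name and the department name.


INNER JOIN keeps only employees rows whose dept_id matches an id in departments. Walk through each employee:
  - employee 1 (Iris): dept_id=3 -> matches Finance
  - employee 2 (Xander): dept_id=4 -> matches Security
  - employee 3 (Fiona): dept_id=2 -> matches Engineering
  - employee 4 (Ivan): dept_id=3 -> matches Finance
  - employee 5 (Pete): dept_id=1 -> matches Support
  - employee 6 (Yara): dept_id=2 -> matches Engineering
  - employee 7 (Eve): dept_id=3 -> matches Finance
  - employee 8 (Beth): dept_id=NULL, no match -> dropped
  - employee 9 (Rosa): dept_id=2 -> matches Engineering
So 1 of 9 rows is dropped.

SQL:
SELECT a.name, b.name AS department
FROM employees a
INNER JOIN departments b ON a.dept_id = b.id

Result:
name   | department 
-------+------------
Iris   | Finance    
Xander | Security   
Fiona  | Engineering
Ivan   | Finance    
Pete   | Support    
Yara   | Engineering
Eve    | Finance    
Rosa   | Engineering


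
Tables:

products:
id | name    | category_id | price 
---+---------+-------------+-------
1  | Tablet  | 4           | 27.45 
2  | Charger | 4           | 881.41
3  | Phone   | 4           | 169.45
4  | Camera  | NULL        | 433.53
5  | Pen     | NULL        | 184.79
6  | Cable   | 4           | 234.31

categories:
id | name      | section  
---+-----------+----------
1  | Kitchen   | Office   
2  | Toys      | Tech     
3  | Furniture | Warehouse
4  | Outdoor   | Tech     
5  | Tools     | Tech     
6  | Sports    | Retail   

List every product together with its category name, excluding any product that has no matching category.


INNER JOIN keeps only products rows whose category_id matches an id in categories. Walk through each product:
  - product 1 (Tablet): category_id=4 -> matches Outdoor
  - product 2 (Charger): category_id=4 -> matches Outdoor
  - product 3 (Phone): category_id=4 -> matches Outdoor
  - product 4 (Camera): category_id=NULL, no match -> dropped
  - product 5 (Pen): category_id=NULL, no match -> dropped
  - product 6 (Cable): category_id=4 -> matches Outdoor
So 2 of 6 rows are dropped.

SQL:
SELECT a.name, b.name AS category
FROM products a
INNER JOIN categories b ON a.category_id = b.id

Result:
name    | category
--------+---------
Tablet  | Outdoor 
Charger | Outdoor 
Phone   | Outdoor 
Cable   | Outdoor 


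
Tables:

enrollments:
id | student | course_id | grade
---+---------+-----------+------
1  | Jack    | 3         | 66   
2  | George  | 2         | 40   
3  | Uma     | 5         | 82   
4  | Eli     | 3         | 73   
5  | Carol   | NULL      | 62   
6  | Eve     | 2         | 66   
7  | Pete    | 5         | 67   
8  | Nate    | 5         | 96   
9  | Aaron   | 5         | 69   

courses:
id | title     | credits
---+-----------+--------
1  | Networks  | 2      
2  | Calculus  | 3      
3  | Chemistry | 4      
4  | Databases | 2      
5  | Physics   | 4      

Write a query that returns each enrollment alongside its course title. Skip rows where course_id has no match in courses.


INNER JOIN keeps only enrollments rows whose course_id matches an id in courses. Walk through each enrollment:
  - enrollment 1 (Jack): course_id=3 -> matches Chemistry
  - enrollment 2 (George): course_id=2 -> matches Calculus
  - enrollment 3 (Uma): course_id=5 -> matches Physics
  - enrollment 4 (Eli): course_id=3 -> matches Chemistry
  - enrollment 5 (Carol): course_id=NULL, no match -> dropped
  - enrollment 6 (Eve): course_id=2 -> matches Calculus
  - enrollment 7 (Pete): course_id=5 -> matches Physics
  - enrollment 8 (Nate): course_id=5 -> matches Physics
  - enrollment 9 (Aaron): course_id=5 -> matches Physics
So 1 of 9 rows is dropped.

SQL:
SELECT a.student, b.title AS course
FROM enrollments a
INNER JOIN courses b ON a.course_id = b.id

Result:
student | course   
--------+----------
Jack    | Chemistry
George  | Calculus 
Uma     | Physics  
Eli     | Chemistry
Eve     | Calculus 
Pete    | Physics  
Nate    | Physics  
Aaron   | Physics  


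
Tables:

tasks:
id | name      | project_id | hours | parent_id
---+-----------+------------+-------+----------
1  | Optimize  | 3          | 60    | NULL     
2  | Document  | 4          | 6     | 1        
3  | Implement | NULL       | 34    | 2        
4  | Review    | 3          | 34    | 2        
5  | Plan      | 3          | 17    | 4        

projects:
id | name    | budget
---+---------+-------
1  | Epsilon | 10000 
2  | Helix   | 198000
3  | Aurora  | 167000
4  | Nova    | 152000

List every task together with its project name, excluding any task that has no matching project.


INNER JOIN keeps only tasks rows whose project_id matches an id in projects. Walk through each task:
  - task 1 (Optimize): project_id=3 -> matches Aurora
  - task 2 (Document): project_id=4 -> matches Nova
  - task 3 (Implement): project_id=NULL, no match -> dropped
  - task 4 (Review): project_id=3 -> matches Aurora
  - task 5 (Plan): project_id=3 -> matches Aurora
So 1 of 5 rows is dropped.

SQL:
SELECT a.name, b.name AS project
FROM tasks a
INNER JOIN projects b ON a.project_id = b.id

Result:
name     | project
---------+--------
Optimize | Aurora 
Document | Nova   
Review   | Aurora 
Plan     | Aurora 


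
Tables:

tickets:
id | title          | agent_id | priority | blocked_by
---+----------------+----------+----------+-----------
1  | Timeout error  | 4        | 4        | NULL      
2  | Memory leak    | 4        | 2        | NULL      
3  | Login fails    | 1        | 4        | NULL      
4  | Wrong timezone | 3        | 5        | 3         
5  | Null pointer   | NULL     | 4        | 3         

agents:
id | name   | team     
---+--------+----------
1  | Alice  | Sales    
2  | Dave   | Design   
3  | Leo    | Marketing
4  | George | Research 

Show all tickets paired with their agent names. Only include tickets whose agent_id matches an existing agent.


INNER JOIN keeps only tickets rows whose agent_id matches an id in agents. Walk through each ticket:
  - ticket 1 (Timeout error): agent_id=4 -> matches George
  - ticket 2 (Memory leak): agent_id=4 -> matches George
  - ticket 3 (Login fails): agent_id=1 -> matches Alice
  - ticket 4 (Wrong timezone): agent_id=3 -> matches Leo
  - ticket 5 (Null pointer): agent_id=NULL, no match -> dropped
So 1 of 5 rows is dropped.

SQL:
SELECT a.title, b.name AS agent
FROM tickets a
INNER JOIN agents b ON a.agent_id = b.id

Result:
title          | agent 
---------------+-------
Timeout error  | George
Memory leak    | George
Login fails    | Alice 
Wrong timezone | Leo   


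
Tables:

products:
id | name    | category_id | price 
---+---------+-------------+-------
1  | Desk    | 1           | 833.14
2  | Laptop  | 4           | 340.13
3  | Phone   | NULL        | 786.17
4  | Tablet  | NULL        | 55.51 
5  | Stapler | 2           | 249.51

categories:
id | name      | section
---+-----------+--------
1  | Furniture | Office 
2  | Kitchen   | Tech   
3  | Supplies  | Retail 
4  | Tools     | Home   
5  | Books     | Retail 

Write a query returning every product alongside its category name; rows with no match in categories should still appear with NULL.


LEFT JOIN keeps every row from products (the left table); where category_id has no match in categories, the category columns become NULL. Walk through each product:
  - product 1 (Desk): category_id=1 -> matches Furniture
  - product 2 (Laptop): category_id=4 -> matches Tools
  - product 3 (Phone): category_id=NULL, no match -> kept with NULL
  - product 4 (Tablet): category_id=NULL, no match -> kept with NULL
  - product 5 (Stapler): category_id=2 -> matches Kitchen
All 5 rows appear; 2 have NULL category.

SQL:
SELECT a.name, b.name AS category
FROM products a
LEFT JOIN categories b ON a.category_id = b.id

Result:
name    | category 
--------+----------
Desk    | Furniture
Laptop  | Tools    
Phone   | NULL     
Tablet  | NULL     
Stapler | Kitchen  


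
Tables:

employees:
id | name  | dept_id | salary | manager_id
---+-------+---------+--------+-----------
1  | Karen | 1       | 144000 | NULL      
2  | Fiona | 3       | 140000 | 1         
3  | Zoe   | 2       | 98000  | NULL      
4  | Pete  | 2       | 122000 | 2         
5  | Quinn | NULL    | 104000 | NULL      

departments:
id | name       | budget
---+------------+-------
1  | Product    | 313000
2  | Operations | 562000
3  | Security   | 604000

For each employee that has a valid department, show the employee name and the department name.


INNER JOIN keeps only employees rows whose dept_id matches an id in departments. Walk through each employee:
  - employee 1 (Karen): dept_id=1 -> matches Product
  - employee 2 (Fiona): dept_id=3 -> matches Security
  - employee 3 (Zoe): dept_id=2 -> matches Operations
  - employee 4 (Pete): dept_id=2 -> matches Operations
  - employee 5 (Quinn): dept_id=NULL, no match -> dropped
So 1 of 5 rows is dropped.

SQL:
SELECT a.name, b.name AS department
FROM employees a
INNER JOIN departments b ON a.dept_id = b.id

Result:
name  | department
------+-----------
Karen | Product   
Fiona | Security  
Zoe   | Operations
Pete  | Operations


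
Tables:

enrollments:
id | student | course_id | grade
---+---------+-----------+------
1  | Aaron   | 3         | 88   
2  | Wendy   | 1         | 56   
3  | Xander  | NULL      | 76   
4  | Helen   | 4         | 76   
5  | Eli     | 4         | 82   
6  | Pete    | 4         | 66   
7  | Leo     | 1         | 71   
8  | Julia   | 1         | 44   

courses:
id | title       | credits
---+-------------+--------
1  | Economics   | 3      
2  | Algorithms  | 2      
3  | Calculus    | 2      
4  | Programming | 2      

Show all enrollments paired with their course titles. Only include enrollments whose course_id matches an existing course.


INNER JOIN keeps only enrollments rows whose course_id matches an id in courses. Walk through each enrollment:
  - enrollment 1 (Aaron): course_id=3 -> matches Calculus
  - enrollment 2 (Wendy): course_id=1 -> matches Economics
  - enrollment 3 (Xander): course_id=NULL, no match -> dropped
  - enrollment 4 (Helen): course_id=4 -> matches Programming
  - enrollment 5 (Eli): course_id=4 -> matches Programming
  - enrollment 6 (Pete): course_id=4 -> matches Programming
  - enrollment 7 (Leo): course_id=1 -> matches Economics
  - enrollment 8 (Julia): course_id=1 -> matches Economics
So 1 of 8 rows is dropped.

SQL:
SELECT a.student, b.title AS course
FROM enrollments a
INNER JOIN courses b ON a.course_id = b.id

Result:
student | course     
--------+------------
Aaron   | Calculus   
Wendy   | Economics  
Helen   | Programming
Eli     | Programming
Pete    | Programming
Leo     | Economics  
Julia   | Economics  


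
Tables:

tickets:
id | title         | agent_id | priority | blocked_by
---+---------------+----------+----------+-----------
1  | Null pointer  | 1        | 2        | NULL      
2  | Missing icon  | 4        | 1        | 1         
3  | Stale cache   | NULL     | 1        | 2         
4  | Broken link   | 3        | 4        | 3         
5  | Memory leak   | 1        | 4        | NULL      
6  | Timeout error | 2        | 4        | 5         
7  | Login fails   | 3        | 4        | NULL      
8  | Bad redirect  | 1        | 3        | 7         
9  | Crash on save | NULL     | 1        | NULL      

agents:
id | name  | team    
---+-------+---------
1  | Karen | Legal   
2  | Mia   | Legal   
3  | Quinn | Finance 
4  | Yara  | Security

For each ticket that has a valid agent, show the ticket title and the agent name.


INNER JOIN keeps only tickets rows whose agent_id matches an id in agents. Walk through each ticket:
  - ticket 1 (Null pointer): agent_id=1 -> matches Karen
  - ticket 2 (Missing icon): agent_id=4 -> matches Yara
  - ticket 3 (Stale cache): agent_id=NULL, no match -> dropped
  - ticket 4 (Broken link): agent_id=3 -> matches Quinn
  - ticket 5 (Memory leak): agent_id=1 -> matches Karen
  - ticket 6 (Timeout error): agent_id=2 -> matches Mia
  - ticket 7 (Login fails): agent_id=3 -> matches Quinn
  - ticket 8 (Bad redirect): agent_id=1 -> matches Karen
  - ticket 9 (Crash on save): agent_id=NULL, no match -> dropped
So 2 of 9 rows are dropped.

SQL:
SELECT a.title, b.name AS agent
FROM tickets a
INNER JOIN agents b ON a.agent_id = b.id

Result:
title         | agent
--------------+------
Null pointer  | Karen
Missing icon  | Yara 
Broken link   | Quinn
Memory leak   | Karen
Timeout error | Mia  
Login fails   | Quinn
Bad redirect  | Karen
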